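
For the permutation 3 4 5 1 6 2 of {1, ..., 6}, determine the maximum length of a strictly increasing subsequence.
4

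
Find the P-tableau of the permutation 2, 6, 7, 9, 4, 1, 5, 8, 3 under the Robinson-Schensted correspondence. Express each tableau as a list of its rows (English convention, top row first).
P = [[1, 3, 5, 8], [2, 4, 9], [6, 7]]

Insert 2: appended to row 1. P = [[2]].
Insert 6: appended to row 1. P = [[2, 6]].
Insert 7: appended to row 1. P = [[2, 6, 7]].
Insert 9: appended to row 1. P = [[2, 6, 7, 9]].
Insert 4: 4 bumps 6 from row 1; 6 starts row 2. P = [[2, 4, 7, 9], [6]].
Insert 1: 1 bumps 2 from row 1; 2 bumps 6 from row 2; 6 starts row 3. P = [[1, 4, 7, 9], [2], [6]].
Insert 5: 5 bumps 7 from row 1; 7 appends to row 2. P = [[1, 4, 5, 9], [2, 7], [6]].
Insert 8: 8 bumps 9 from row 1; 9 appends to row 2. P = [[1, 4, 5, 8], [2, 7, 9], [6]].
Insert 3: 3 bumps 4 from row 1; 4 bumps 7 from row 2; 7 appends to row 3. P = [[1, 3, 5, 8], [2, 4, 9], [6, 7]].

So P = [[1, 3, 5, 8], [2, 4, 9], [6, 7]].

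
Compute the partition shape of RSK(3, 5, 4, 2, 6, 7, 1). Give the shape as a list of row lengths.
[4, 1, 1, 1]

RSK row insertion gives P = [[1, 4, 6, 7], [2], [3], [5]], which has shape [4, 1, 1, 1].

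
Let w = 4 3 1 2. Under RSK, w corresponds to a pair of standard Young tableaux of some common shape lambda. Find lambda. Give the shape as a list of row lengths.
Row-insert each entry into an empty tableau.

After inserting 4: P = [[4]].
After inserting 3: P = [[3], [4]].
After inserting 1: P = [[1], [3], [4]].
After inserting 2: P = [[1, 2], [3], [4]].

The final insertion tableau P = [[1, 2], [3], [4]] has shape [2, 1, 1].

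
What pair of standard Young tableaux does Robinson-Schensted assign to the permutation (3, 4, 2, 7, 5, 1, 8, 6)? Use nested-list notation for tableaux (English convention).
P = [[1, 4, 5, 6], [2, 7, 8], [3]], Q = [[1, 2, 4, 7], [3, 5, 8], [6]]

Insert each entry of the permutation into P by Schensted row insertion, recording in Q the position of each new cell.

Insert 3: appended to row 1. P = [[3]], Q = [[1]].
Insert 4: appended to row 1. P = [[3, 4]], Q = [[1, 2]].
Insert 2: 2 bumps 3 from row 1; 3 starts row 2. P = [[2, 4], [3]], Q = [[1, 2], [3]].
Insert 7: appended to row 1. P = [[2, 4, 7], [3]], Q = [[1, 2, 4], [3]].
Insert 5: 5 bumps 7 from row 1; 7 appends to row 2. P = [[2, 4, 5], [3, 7]], Q = [[1, 2, 4], [3, 5]].
Insert 1: 1 bumps 2 from row 1; 2 bumps 3 from row 2; 3 starts row 3. P = [[1, 4, 5], [2, 7], [3]], Q = [[1, 2, 4], [3, 5], [6]].
Insert 8: appended to row 1. P = [[1, 4, 5, 8], [2, 7], [3]], Q = [[1, 2, 4, 7], [3, 5], [6]].
Insert 6: 6 bumps 8 from row 1; 8 appends to row 2. P = [[1, 4, 5, 6], [2, 7, 8], [3]], Q = [[1, 2, 4, 7], [3, 5, 8], [6]].

So P = [[1, 4, 5, 6], [2, 7, 8], [3]], Q = [[1, 2, 4, 7], [3, 5, 8], [6]].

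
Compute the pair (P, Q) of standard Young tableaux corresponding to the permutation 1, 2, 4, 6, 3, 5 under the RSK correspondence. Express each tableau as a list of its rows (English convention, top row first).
P = [[1, 2, 3, 5], [4, 6]], Q = [[1, 2, 3, 4], [5, 6]]

Insert each entry of the permutation into P by Schensted row insertion, recording in Q the position of each new cell.

Insert 1: appended to row 1. P = [[1]].
Insert 2: appended to row 1. P = [[1, 2]].
Insert 4: appended to row 1. P = [[1, 2, 4]].
Insert 6: appended to row 1. P = [[1, 2, 4, 6]].
Insert 3: 3 bumps 4 from row 1; 4 starts row 2. P = [[1, 2, 3, 6], [4]].
Insert 5: 5 bumps 6 from row 1; 6 appends to row 2. P = [[1, 2, 3, 5], [4, 6]].

So P = [[1, 2, 3, 5], [4, 6]], Q = [[1, 2, 3, 4], [5, 6]].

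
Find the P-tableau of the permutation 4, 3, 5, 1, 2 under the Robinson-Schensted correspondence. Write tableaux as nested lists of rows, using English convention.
P = [[1, 2], [3, 5], [4]]

After inserting 4: P = [[4]].
After inserting 3: P = [[3], [4]].
After inserting 5: P = [[3, 5], [4]].
After inserting 1: P = [[1, 5], [3], [4]].
After inserting 2: P = [[1, 2], [3, 5], [4]].

So P = [[1, 2], [3, 5], [4]].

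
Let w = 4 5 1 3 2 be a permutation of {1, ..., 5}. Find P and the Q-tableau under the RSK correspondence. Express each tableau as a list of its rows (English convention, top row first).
P = [[1, 2], [3, 5], [4]], Q = [[1, 2], [3, 4], [5]]

Insert each entry of the permutation into P by Schensted row insertion, recording in Q the position of each new cell.

After inserting 4: P = [[4]].
After inserting 5: P = [[4, 5]].
After inserting 1: P = [[1, 5], [4]].
After inserting 3: P = [[1, 3], [4, 5]].
After inserting 2: P = [[1, 2], [3, 5], [4]].

So P = [[1, 2], [3, 5], [4]], Q = [[1, 2], [3, 4], [5]].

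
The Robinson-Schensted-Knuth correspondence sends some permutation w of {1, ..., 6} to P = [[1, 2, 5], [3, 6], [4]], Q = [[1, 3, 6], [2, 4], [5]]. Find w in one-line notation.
Reverse the RSK construction: for i from n down to 1, find the cell of Q containing i, remove the entry at that cell from P, and reverse-bump it up through P; the value ejected from row 1 is w(i).

Step i=6: Q has 6 at row 1, column 3; remove that cell from P, ejecting 5. So w(6) = 5. P is now [[1, 2], [3, 6], [4]].
Step i=5: Q has 5 at row 3, column 1; remove 4 from row 3 of P and reverse-bump: 4 enters row 2 and ejects 3; 3 enters row 1 and ejects 2. So w(5) = 2. P is now [[1, 3], [4, 6]].
Step i=4: Q has 4 at row 2, column 2; remove 6 from row 2 of P and reverse-bump: 6 enters row 1 and ejects 3. So w(4) = 3. P is now [[1, 6], [4]].
Step i=3: Q has 3 at row 1, column 2; remove that cell from P, ejecting 6. So w(3) = 6. P is now [[1], [4]].
Step i=2: Q has 2 at row 2, column 1; remove 4 from row 2 of P and reverse-bump: 4 enters row 1 and ejects 1. So w(2) = 1. P is now [[4]].
Step i=1: Q has 1 at row 1, column 1; remove that cell from P, ejecting 4. So w(1) = 4. P is now [].

So w = 4 1 6 3 2 5.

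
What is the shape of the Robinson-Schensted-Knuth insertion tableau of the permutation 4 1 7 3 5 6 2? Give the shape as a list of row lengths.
[4, 2, 1]

Row-insert each entry into an empty tableau.

After inserting 4: P = [[4]].
After inserting 1: P = [[1], [4]].
After inserting 7: P = [[1, 7], [4]].
After inserting 3: P = [[1, 3], [4, 7]].
After inserting 5: P = [[1, 3, 5], [4, 7]].
After inserting 6: P = [[1, 3, 5, 6], [4, 7]].
After inserting 2: P = [[1, 2, 5, 6], [3, 7], [4]].

The final insertion tableau P = [[1, 2, 5, 6], [3, 7], [4]] has shape [4, 2, 1].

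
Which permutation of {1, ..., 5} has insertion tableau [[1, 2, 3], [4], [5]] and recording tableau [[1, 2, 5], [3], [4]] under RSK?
Reverse the RSK construction: for i from n down to 1, find the cell of Q containing i, remove the entry at that cell from P, and reverse-bump it up through P; the value ejected from row 1 is w(i).

Step i=5: Q has 5 at row 1, column 3; remove that cell from P, ejecting 3. So w(5) = 3. P is now [[1, 2], [4], [5]].
Step i=4: Q has 4 at row 3, column 1; remove 5 from row 3 of P and reverse-bump: 5 enters row 2 and ejects 4; 4 enters row 1 and ejects 2. So w(4) = 2. P is now [[1, 4], [5]].
Step i=3: Q has 3 at row 2, column 1; remove 5 from row 2 of P and reverse-bump: 5 enters row 1 and ejects 4. So w(3) = 4. P is now [[1, 5]].
Step i=2: Q has 2 at row 1, column 2; remove that cell from P, ejecting 5. So w(2) = 5. P is now [[1]].
Step i=1: Q has 1 at row 1, column 1; remove that cell from P, ejecting 1. So w(1) = 1. P is now [].

So w = 1 5 4 2 3.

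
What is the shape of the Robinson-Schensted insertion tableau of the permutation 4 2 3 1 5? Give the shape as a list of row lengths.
Row-insert each entry into an empty tableau.

After inserting 4: P = [[4]].
After inserting 2: P = [[2], [4]].
After inserting 3: P = [[2, 3], [4]].
After inserting 1: P = [[1, 3], [2], [4]].
After inserting 5: P = [[1, 3, 5], [2], [4]].

The final insertion tableau P = [[1, 3, 5], [2], [4]] has shape [3, 1, 1].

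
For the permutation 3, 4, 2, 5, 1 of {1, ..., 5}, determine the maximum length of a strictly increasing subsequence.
3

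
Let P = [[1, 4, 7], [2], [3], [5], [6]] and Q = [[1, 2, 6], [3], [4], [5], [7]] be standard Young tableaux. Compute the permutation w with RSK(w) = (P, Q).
Reverse the RSK construction: for i from n down to 1, find the cell of Q containing i, remove the entry at that cell from P, and reverse-bump it up through P; the value ejected from row 1 is w(i).

Step i=7: Q has 7 at row 5, column 1; remove 6 from row 5 of P and reverse-bump: 6 enters row 4 and ejects 5; 5 enters row 3 and ejects 3; 3 enters row 2 and ejects 2; 2 enters row 1 and ejects 1. So w(7) = 1. P is now [[2, 4, 7], [3], [5], [6]].
Step i=6: Q has 6 at row 1, column 3; remove that cell from P, ejecting 7. So w(6) = 7. P is now [[2, 4], [3], [5], [6]].
Step i=5: Q has 5 at row 4, column 1; remove 6 from row 4 of P and reverse-bump: 6 enters row 3 and ejects 5; 5 enters row 2 and ejects 3; 3 enters row 1 and ejects 2. So w(5) = 2. P is now [[3, 4], [5], [6]].
Step i=4: Q has 4 at row 3, column 1; remove 6 from row 3 of P and reverse-bump: 6 enters row 2 and ejects 5; 5 enters row 1 and ejects 4. So w(4) = 4. P is now [[3, 5], [6]].
Step i=3: Q has 3 at row 2, column 1; remove 6 from row 2 of P and reverse-bump: 6 enters row 1 and ejects 5. So w(3) = 5. P is now [[3, 6]].
Step i=2: Q has 2 at row 1, column 2; remove that cell from P, ejecting 6. So w(2) = 6. P is now [[3]].
Step i=1: Q has 1 at row 1, column 1; remove that cell from P, ejecting 3. So w(1) = 3. P is now [].

So w = 3 6 5 4 2 7 1.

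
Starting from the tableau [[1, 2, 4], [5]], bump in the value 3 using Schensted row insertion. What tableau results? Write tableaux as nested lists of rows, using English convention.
In row 1, 3 replaces 4 (the leftmost entry greater than 3); 4 is bumped to row 2. In row 2, 4 replaces 5 (the leftmost entry greater than 4); 5 is bumped to row 3. 5 starts a new row 3. The new tableau is [[1, 2, 3], [4], [5]].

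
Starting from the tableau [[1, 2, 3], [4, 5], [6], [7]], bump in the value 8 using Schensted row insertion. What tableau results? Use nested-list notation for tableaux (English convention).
[[1, 2, 3, 8], [4, 5], [6], [7]]

8 is larger than every entry of row 1, so it is appended to row 1. The new tableau is [[1, 2, 3, 8], [4, 5], [6], [7]].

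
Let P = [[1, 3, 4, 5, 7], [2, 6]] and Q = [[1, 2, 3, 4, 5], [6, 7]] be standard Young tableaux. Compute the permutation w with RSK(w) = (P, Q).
Reverse the RSK construction: for i from n down to 1, find the cell of Q containing i, remove the entry at that cell from P, and reverse-bump it up through P; the value ejected from row 1 is w(i).

Step i=7: Q has 7 at row 2, column 2; remove 6 from row 2 of P and reverse-bump: 6 enters row 1 and ejects 5. So w(7) = 5. P is now [[1, 3, 4, 6, 7], [2]].
Step i=6: Q has 6 at row 2, column 1; remove 2 from row 2 of P and reverse-bump: 2 enters row 1 and ejects 1. So w(6) = 1. P is now [[2, 3, 4, 6, 7]].
Step i=5: Q has 5 at row 1, column 5; remove that cell from P, ejecting 7. So w(5) = 7. P is now [[2, 3, 4, 6]].
Step i=4: Q has 4 at row 1, column 4; remove that cell from P, ejecting 6. So w(4) = 6. P is now [[2, 3, 4]].
Step i=3: Q has 3 at row 1, column 3; remove that cell from P, ejecting 4. So w(3) = 4. P is now [[2, 3]].
Step i=2: Q has 2 at row 1, column 2; remove that cell from P, ejecting 3. So w(2) = 3. P is now [[2]].
Step i=1: Q has 1 at row 1, column 1; remove that cell from P, ejecting 2. So w(1) = 2. P is now [].

So w = 2 3 4 6 7 1 5.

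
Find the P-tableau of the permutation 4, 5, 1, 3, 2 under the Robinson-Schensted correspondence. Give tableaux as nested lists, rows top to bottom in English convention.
After inserting 4: P = [[4]].
After inserting 5: P = [[4, 5]].
After inserting 1: P = [[1, 5], [4]].
After inserting 3: P = [[1, 3], [4, 5]].
After inserting 2: P = [[1, 2], [3, 5], [4]].

So P = [[1, 2], [3, 5], [4]].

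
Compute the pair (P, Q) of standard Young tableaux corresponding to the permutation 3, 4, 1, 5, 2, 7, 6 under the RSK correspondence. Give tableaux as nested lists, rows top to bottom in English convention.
P = [[1, 2, 5, 6], [3, 4, 7]], Q = [[1, 2, 4, 6], [3, 5, 7]]

Insert each entry of the permutation into P by Schensted row insertion, recording in Q the position of each new cell.

Insert 3: appended to row 1. P = [[3]].
Insert 4: appended to row 1. P = [[3, 4]].
Insert 1: 1 bumps 3 from row 1; 3 starts row 2. P = [[1, 4], [3]].
Insert 5: appended to row 1. P = [[1, 4, 5], [3]].
Insert 2: 2 bumps 4 from row 1; 4 appends to row 2. P = [[1, 2, 5], [3, 4]].
Insert 7: appended to row 1. P = [[1, 2, 5, 7], [3, 4]].
Insert 6: 6 bumps 7 from row 1; 7 appends to row 2. P = [[1, 2, 5, 6], [3, 4, 7]].

So P = [[1, 2, 5, 6], [3, 4, 7]], Q = [[1, 2, 4, 6], [3, 5, 7]].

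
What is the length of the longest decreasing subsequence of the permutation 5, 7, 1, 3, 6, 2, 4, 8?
3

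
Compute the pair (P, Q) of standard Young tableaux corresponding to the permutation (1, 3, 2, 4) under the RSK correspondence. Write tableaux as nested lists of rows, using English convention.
Insert each entry of the permutation into P by Schensted row insertion, recording in Q the position of each new cell.

Insert 1: appended to row 1. P = [[1]].
Insert 3: appended to row 1. P = [[1, 3]].
Insert 2: 2 bumps 3 from row 1; 3 starts row 2. P = [[1, 2], [3]].
Insert 4: appended to row 1. P = [[1, 2, 4], [3]].

So P = [[1, 2, 4], [3]], Q = [[1, 2, 4], [3]].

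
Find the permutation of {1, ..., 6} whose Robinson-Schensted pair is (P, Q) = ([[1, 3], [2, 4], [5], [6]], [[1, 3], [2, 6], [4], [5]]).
Reverse the RSK construction: for i from n down to 1, find the cell of Q containing i, remove the entry at that cell from P, and reverse-bump it up through P; the value ejected from row 1 is w(i).

Step i=6: Q has 6 at row 2, column 2; remove 4 from row 2 of P and reverse-bump: 4 enters row 1 and ejects 3. So w(6) = 3. P is now [[1, 4], [2], [5], [6]].
Step i=5: Q has 5 at row 4, column 1; remove 6 from row 4 of P and reverse-bump: 6 enters row 3 and ejects 5; 5 enters row 2 and ejects 2; 2 enters row 1 and ejects 1. So w(5) = 1. P is now [[2, 4], [5], [6]].
Step i=4: Q has 4 at row 3, column 1; remove 6 from row 3 of P and reverse-bump: 6 enters row 2 and ejects 5; 5 enters row 1 and ejects 4. So w(4) = 4. P is now [[2, 5], [6]].
Step i=3: Q has 3 at row 1, column 2; remove that cell from P, ejecting 5. So w(3) = 5. P is now [[2], [6]].
Step i=2: Q has 2 at row 2, column 1; remove 6 from row 2 of P and reverse-bump: 6 enters row 1 and ejects 2. So w(2) = 2. P is now [[6]].
Step i=1: Q has 1 at row 1, column 1; remove that cell from P, ejecting 6. So w(1) = 6. P is now [].

So w = 6 2 5 4 1 3.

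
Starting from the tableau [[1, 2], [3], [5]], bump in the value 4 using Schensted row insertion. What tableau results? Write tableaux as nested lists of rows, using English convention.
[[1, 2, 4], [3], [5]]

4 is larger than every entry of row 1, so it is appended to row 1. The new tableau is [[1, 2, 4], [3], [5]].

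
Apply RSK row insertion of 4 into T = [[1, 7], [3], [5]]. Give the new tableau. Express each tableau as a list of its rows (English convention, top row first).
[[1, 4], [3, 7], [5]]

In row 1, 4 replaces 7 (the leftmost entry greater than 4); 7 is bumped to row 2. 7 is appended to row 2. The new tableau is [[1, 4], [3, 7], [5]].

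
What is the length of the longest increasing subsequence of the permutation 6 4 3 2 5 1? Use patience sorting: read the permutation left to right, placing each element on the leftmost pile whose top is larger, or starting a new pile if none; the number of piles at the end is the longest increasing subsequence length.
6: new pile. tops = [6]
4: onto pile 1 (replacing 6). tops = [4]
3: onto pile 1 (replacing 4). tops = [3]
2: onto pile 1 (replacing 3). tops = [2]
5: new pile. tops = [2, 5]
1: onto pile 1 (replacing 2). tops = [1, 5]

2 piles, so the longest increasing subsequence has length 2.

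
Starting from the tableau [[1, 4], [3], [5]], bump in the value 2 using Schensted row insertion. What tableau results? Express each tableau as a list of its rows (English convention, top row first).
[[1, 2], [3, 4], [5]]

In row 1, 2 replaces 4 (the leftmost entry greater than 2); 4 is bumped to row 2. 4 is appended to row 2. The new tableau is [[1, 2], [3, 4], [5]].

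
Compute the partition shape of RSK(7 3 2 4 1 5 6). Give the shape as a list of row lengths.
RSK row insertion gives P = [[1, 4, 5, 6], [2], [3], [7]], which has shape [4, 1, 1, 1].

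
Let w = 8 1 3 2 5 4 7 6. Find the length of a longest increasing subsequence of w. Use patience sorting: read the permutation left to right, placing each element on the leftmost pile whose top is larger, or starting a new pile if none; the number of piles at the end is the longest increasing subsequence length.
8: new pile. tops = [8]
1: onto pile 1 (replacing 8). tops = [1]
3: new pile. tops = [1, 3]
2: onto pile 2 (replacing 3). tops = [1, 2]
5: new pile. tops = [1, 2, 5]
4: onto pile 3 (replacing 5). tops = [1, 2, 4]
7: new pile. tops = [1, 2, 4, 7]
6: onto pile 4 (replacing 7). tops = [1, 2, 4, 6]

4 piles, so the longest increasing subsequence has length 4.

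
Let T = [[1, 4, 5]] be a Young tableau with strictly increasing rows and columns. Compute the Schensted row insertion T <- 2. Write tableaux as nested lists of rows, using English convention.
In row 1, 2 replaces 4 (the leftmost entry greater than 2); 4 is bumped to row 2. 4 starts a new row 2. The new tableau is [[1, 2, 5], [4]].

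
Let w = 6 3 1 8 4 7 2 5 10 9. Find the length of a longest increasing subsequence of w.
4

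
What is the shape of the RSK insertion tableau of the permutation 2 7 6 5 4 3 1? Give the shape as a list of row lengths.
Row-insert each entry into an empty tableau.

After inserting 2: P = [[2]].
After inserting 7: P = [[2, 7]].
After inserting 6: P = [[2, 6], [7]].
After inserting 5: P = [[2, 5], [6], [7]].
After inserting 4: P = [[2, 4], [5], [6], [7]].
After inserting 3: P = [[2, 3], [4], [5], [6], [7]].
After inserting 1: P = [[1, 3], [2], [4], [5], [6], [7]].

The final insertion tableau P = [[1, 3], [2], [4], [5], [6], [7]] has shape [2, 1, 1, 1, 1, 1].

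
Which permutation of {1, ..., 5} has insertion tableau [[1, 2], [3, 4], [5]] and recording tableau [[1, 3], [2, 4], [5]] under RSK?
Reverse the RSK construction: for i from n down to 1, find the cell of Q containing i, remove the entry at that cell from P, and reverse-bump it up through P; the value ejected from row 1 is w(i).

Step i=5: Q has 5 at row 3, column 1; remove 5 from row 3 of P and reverse-bump: 5 enters row 2 and ejects 4; 4 enters row 1 and ejects 2. So w(5) = 2. P is now [[1, 4], [3, 5]].
Step i=4: Q has 4 at row 2, column 2; remove 5 from row 2 of P and reverse-bump: 5 enters row 1 and ejects 4. So w(4) = 4. P is now [[1, 5], [3]].
Step i=3: Q has 3 at row 1, column 2; remove that cell from P, ejecting 5. So w(3) = 5. P is now [[1], [3]].
Step i=2: Q has 2 at row 2, column 1; remove 3 from row 2 of P and reverse-bump: 3 enters row 1 and ejects 1. So w(2) = 1. P is now [[3]].
Step i=1: Q has 1 at row 1, column 1; remove that cell from P, ejecting 3. So w(1) = 3. P is now [].

So w = 3 1 5 4 2.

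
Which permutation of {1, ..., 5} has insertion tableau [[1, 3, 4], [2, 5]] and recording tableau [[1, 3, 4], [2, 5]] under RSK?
Reverse the RSK construction: for i from n down to 1, find the cell of Q containing i, remove the entry at that cell from P, and reverse-bump it up through P; the value ejected from row 1 is w(i).

Step i=5: Q has 5 at row 2, column 2; remove 5 from row 2 of P and reverse-bump: 5 enters row 1 and ejects 4. So w(5) = 4. P is now [[1, 3, 5], [2]].
Step i=4: Q has 4 at row 1, column 3; remove that cell from P, ejecting 5. So w(4) = 5. P is now [[1, 3], [2]].
Step i=3: Q has 3 at row 1, column 2; remove that cell from P, ejecting 3. So w(3) = 3. P is now [[1], [2]].
Step i=2: Q has 2 at row 2, column 1; remove 2 from row 2 of P and reverse-bump: 2 enters row 1 and ejects 1. So w(2) = 1. P is now [[2]].
Step i=1: Q has 1 at row 1, column 1; remove that cell from P, ejecting 2. So w(1) = 2. P is now [].

So w = 2 1 3 5 4.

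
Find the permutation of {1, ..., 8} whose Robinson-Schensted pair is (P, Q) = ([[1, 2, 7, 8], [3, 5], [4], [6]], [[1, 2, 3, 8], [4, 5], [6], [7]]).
Reverse the RSK construction: for i from n down to 1, find the cell of Q containing i, remove the entry at that cell from P, and reverse-bump it up through P; the value ejected from row 1 is w(i).

Step i=8: Q has 8 at row 1, column 4; remove that cell from P, ejecting 8. So w(8) = 8. P is now [[1, 2, 7], [3, 5], [4], [6]].
Step i=7: Q has 7 at row 4, column 1; remove 6 from row 4 of P and reverse-bump: 6 enters row 3 and ejects 4; 4 enters row 2 and ejects 3; 3 enters row 1 and ejects 2. So w(7) = 2. P is now [[1, 3, 7], [4, 5], [6]].
Step i=6: Q has 6 at row 3, column 1; remove 6 from row 3 of P and reverse-bump: 6 enters row 2 and ejects 5; 5 enters row 1 and ejects 3. So w(6) = 3. P is now [[1, 5, 7], [4, 6]].
Step i=5: Q has 5 at row 2, column 2; remove 6 from row 2 of P and reverse-bump: 6 enters row 1 and ejects 5. So w(5) = 5. P is now [[1, 6, 7], [4]].
Step i=4: Q has 4 at row 2, column 1; remove 4 from row 2 of P and reverse-bump: 4 enters row 1 and ejects 1. So w(4) = 1. P is now [[4, 6, 7]].
Step i=3: Q has 3 at row 1, column 3; remove that cell from P, ejecting 7. So w(3) = 7. P is now [[4, 6]].
Step i=2: Q has 2 at row 1, column 2; remove that cell from P, ejecting 6. So w(2) = 6. P is now [[4]].
Step i=1: Q has 1 at row 1, column 1; remove that cell from P, ejecting 4. So w(1) = 4. P is now [].

So w = 4 6 7 1 5 3 2 8.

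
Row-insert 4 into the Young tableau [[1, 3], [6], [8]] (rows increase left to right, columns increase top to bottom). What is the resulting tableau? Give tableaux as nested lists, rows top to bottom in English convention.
4 is larger than every entry of row 1, so it is appended to row 1. The new tableau is [[1, 3, 4], [6], [8]].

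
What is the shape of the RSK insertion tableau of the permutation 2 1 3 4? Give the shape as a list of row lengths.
Row-insert each entry into an empty tableau.

After inserting 2: P = [[2]].
After inserting 1: P = [[1], [2]].
After inserting 3: P = [[1, 3], [2]].
After inserting 4: P = [[1, 3, 4], [2]].

The final insertion tableau P = [[1, 3, 4], [2]] has shape [3, 1].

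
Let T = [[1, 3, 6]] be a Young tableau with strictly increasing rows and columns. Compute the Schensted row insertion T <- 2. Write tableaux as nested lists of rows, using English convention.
[[1, 2, 6], [3]]

In row 1, 2 replaces 3 (the leftmost entry greater than 2); 3 is bumped to row 2. 3 starts a new row 2. The new tableau is [[1, 2, 6], [3]].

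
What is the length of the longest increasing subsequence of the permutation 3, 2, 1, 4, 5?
3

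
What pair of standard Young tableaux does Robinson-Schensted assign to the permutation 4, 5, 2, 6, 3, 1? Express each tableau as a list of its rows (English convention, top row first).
Insert each entry of the permutation into P by Schensted row insertion, recording in Q the position of each new cell.

Insert 4: appended to row 1. P = [[4]].
Insert 5: appended to row 1. P = [[4, 5]].
Insert 2: 2 bumps 4 from row 1; 4 starts row 2. P = [[2, 5], [4]].
Insert 6: appended to row 1. P = [[2, 5, 6], [4]].
Insert 3: 3 bumps 5 from row 1; 5 appends to row 2. P = [[2, 3, 6], [4, 5]].
Insert 1: 1 bumps 2 from row 1; 2 bumps 4 from row 2; 4 starts row 3. P = [[1, 3, 6], [2, 5], [4]].

So P = [[1, 3, 6], [2, 5], [4]], Q = [[1, 2, 4], [3, 5], [6]].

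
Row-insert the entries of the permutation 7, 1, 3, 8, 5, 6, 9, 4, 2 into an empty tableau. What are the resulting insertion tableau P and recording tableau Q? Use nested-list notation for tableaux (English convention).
Insert each entry of the permutation into P by Schensted row insertion, recording in Q the position of each new cell.

After inserting 7: P = [[7]].
After inserting 1: P = [[1], [7]].
After inserting 3: P = [[1, 3], [7]].
After inserting 8: P = [[1, 3, 8], [7]].
After inserting 5: P = [[1, 3, 5], [7, 8]].
After inserting 6: P = [[1, 3, 5, 6], [7, 8]].
After inserting 9: P = [[1, 3, 5, 6, 9], [7, 8]].
After inserting 4: P = [[1, 3, 4, 6, 9], [5, 8], [7]].
After inserting 2: P = [[1, 2, 4, 6, 9], [3, 8], [5], [7]].

So P = [[1, 2, 4, 6, 9], [3, 8], [5], [7]], Q = [[1, 3, 4, 6, 7], [2, 5], [8], [9]].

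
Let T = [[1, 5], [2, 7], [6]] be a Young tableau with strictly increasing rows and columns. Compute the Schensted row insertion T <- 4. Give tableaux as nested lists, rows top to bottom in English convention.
In row 1, 4 replaces 5 (the leftmost entry greater than 4); 5 is bumped to row 2. In row 2, 5 replaces 7 (the leftmost entry greater than 5); 7 is bumped to row 3. 7 is appended to row 3. The new tableau is [[1, 4], [2, 5], [6, 7]].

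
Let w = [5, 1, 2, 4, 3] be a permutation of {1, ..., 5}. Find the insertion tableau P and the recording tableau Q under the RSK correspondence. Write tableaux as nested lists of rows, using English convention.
Insert each entry of the permutation into P by Schensted row insertion, recording in Q the position of each new cell.

Insert 5: appended to row 1. P = [[5]].
Insert 1: 1 bumps 5 from row 1; 5 starts row 2. P = [[1], [5]].
Insert 2: appended to row 1. P = [[1, 2], [5]].
Insert 4: appended to row 1. P = [[1, 2, 4], [5]].
Insert 3: 3 bumps 4 from row 1; 4 bumps 5 from row 2; 5 starts row 3. P = [[1, 2, 3], [4], [5]].

So P = [[1, 2, 3], [4], [5]], Q = [[1, 3, 4], [2], [5]].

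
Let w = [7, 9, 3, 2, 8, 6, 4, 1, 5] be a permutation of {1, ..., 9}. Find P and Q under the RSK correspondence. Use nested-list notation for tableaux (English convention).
Insert each entry of the permutation into P by Schensted row insertion, recording in Q the position of each new cell.

Insert 7: appended to row 1. P = [[7]].
Insert 9: appended to row 1. P = [[7, 9]].
Insert 3: 3 bumps 7 from row 1; 7 starts row 2. P = [[3, 9], [7]].
Insert 2: 2 bumps 3 from row 1; 3 bumps 7 from row 2; 7 starts row 3. P = [[2, 9], [3], [7]].
Insert 8: 8 bumps 9 from row 1; 9 appends to row 2. P = [[2, 8], [3, 9], [7]].
Insert 6: 6 bumps 8 from row 1; 8 bumps 9 from row 2; 9 appends to row 3. P = [[2, 6], [3, 8], [7, 9]].
Insert 4: 4 bumps 6 from row 1; 6 bumps 8 from row 2; 8 bumps 9 from row 3; 9 starts row 4. P = [[2, 4], [3, 6], [7, 8], [9]].
Insert 1: 1 bumps 2 from row 1; 2 bumps 3 from row 2; 3 bumps 7 from row 3; 7 bumps 9 from row 4; 9 starts row 5. P = [[1, 4], [2, 6], [3, 8], [7], [9]].
Insert 5: appended to row 1. P = [[1, 4, 5], [2, 6], [3, 8], [7], [9]].

So P = [[1, 4, 5], [2, 6], [3, 8], [7], [9]], Q = [[1, 2, 9], [3, 5], [4, 6], [7], [8]].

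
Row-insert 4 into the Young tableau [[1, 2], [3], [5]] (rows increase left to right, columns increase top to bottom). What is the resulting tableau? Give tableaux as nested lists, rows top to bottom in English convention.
4 is larger than every entry of row 1, so it is appended to row 1. The new tableau is [[1, 2, 4], [3], [5]].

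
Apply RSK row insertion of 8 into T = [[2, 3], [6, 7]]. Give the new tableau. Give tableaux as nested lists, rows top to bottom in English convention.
[[2, 3, 8], [6, 7]]

8 is larger than every entry of row 1, so it is appended to row 1. The new tableau is [[2, 3, 8], [6, 7]].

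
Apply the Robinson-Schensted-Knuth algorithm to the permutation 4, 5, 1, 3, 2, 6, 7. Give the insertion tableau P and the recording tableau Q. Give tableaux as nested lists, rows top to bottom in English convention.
Insert each entry of the permutation into P by Schensted row insertion, recording in Q the position of each new cell.

Insert 4: appended to row 1. P = [[4]].
Insert 5: appended to row 1. P = [[4, 5]].
Insert 1: 1 bumps 4 from row 1; 4 starts row 2. P = [[1, 5], [4]].
Insert 3: 3 bumps 5 from row 1; 5 appends to row 2. P = [[1, 3], [4, 5]].
Insert 2: 2 bumps 3 from row 1; 3 bumps 4 from row 2; 4 starts row 3. P = [[1, 2], [3, 5], [4]].
Insert 6: appended to row 1. P = [[1, 2, 6], [3, 5], [4]].
Insert 7: appended to row 1. P = [[1, 2, 6, 7], [3, 5], [4]].

So P = [[1, 2, 6, 7], [3, 5], [4]], Q = [[1, 2, 6, 7], [3, 4], [5]].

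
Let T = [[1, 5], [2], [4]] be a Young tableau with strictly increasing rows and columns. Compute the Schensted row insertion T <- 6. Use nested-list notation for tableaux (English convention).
[[1, 5, 6], [2], [4]]

6 is larger than every entry of row 1, so it is appended to row 1. The new tableau is [[1, 5, 6], [2], [4]].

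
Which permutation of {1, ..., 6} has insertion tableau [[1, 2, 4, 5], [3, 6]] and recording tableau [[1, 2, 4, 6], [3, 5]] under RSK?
1 3 2 6 4 5

Reverse RSK: for i = n, n-1, ..., 1, locate i in Q, remove the corresponding corner cell from P, and reverse-bump its entry up through P; the value ejected from row 1 is w(i).

So w = 1 3 2 6 4 5.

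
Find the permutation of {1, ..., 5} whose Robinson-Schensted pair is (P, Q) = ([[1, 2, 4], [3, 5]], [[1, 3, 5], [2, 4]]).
Reverse the RSK construction: for i from n down to 1, find the cell of Q containing i, remove the entry at that cell from P, and reverse-bump it up through P; the value ejected from row 1 is w(i).

Step i=5: Q has 5 at row 1, column 3; remove that cell from P, ejecting 4. So w(5) = 4. P is now [[1, 2], [3, 5]].
Step i=4: Q has 4 at row 2, column 2; remove 5 from row 2 of P and reverse-bump: 5 enters row 1 and ejects 2. So w(4) = 2. P is now [[1, 5], [3]].
Step i=3: Q has 3 at row 1, column 2; remove that cell from P, ejecting 5. So w(3) = 5. P is now [[1], [3]].
Step i=2: Q has 2 at row 2, column 1; remove 3 from row 2 of P and reverse-bump: 3 enters row 1 and ejects 1. So w(2) = 1. P is now [[3]].
Step i=1: Q has 1 at row 1, column 1; remove that cell from P, ejecting 3. So w(1) = 3. P is now [].

So w = 3 1 5 2 4.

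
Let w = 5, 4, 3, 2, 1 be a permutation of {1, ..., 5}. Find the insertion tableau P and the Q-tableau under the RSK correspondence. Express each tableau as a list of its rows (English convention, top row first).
Insert each entry of the permutation into P by Schensted row insertion, recording in Q the position of each new cell.

Insert 5: appended to row 1. P = [[5]].
Insert 4: 4 bumps 5 from row 1; 5 starts row 2. P = [[4], [5]].
Insert 3: 3 bumps 4 from row 1; 4 bumps 5 from row 2; 5 starts row 3. P = [[3], [4], [5]].
Insert 2: 2 bumps 3 from row 1; 3 bumps 4 from row 2; 4 bumps 5 from row 3; 5 starts row 4. P = [[2], [3], [4], [5]].
Insert 1: 1 bumps 2 from row 1; 2 bumps 3 from row 2; 3 bumps 4 from row 3; 4 bumps 5 from row 4; 5 starts row 5. P = [[1], [2], [3], [4], [5]].

So P = [[1], [2], [3], [4], [5]], Q = [[1], [2], [3], [4], [5]].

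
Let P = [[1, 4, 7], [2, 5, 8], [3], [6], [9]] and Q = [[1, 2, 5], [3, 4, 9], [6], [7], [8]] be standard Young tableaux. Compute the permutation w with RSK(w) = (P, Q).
Reverse RSK: for i = n, n-1, ..., 1, locate i in Q, remove the corresponding corner cell from P, and reverse-bump its entry up through P; the value ejected from row 1 is w(i).

So w = 3 9 2 6 8 5 4 1 7.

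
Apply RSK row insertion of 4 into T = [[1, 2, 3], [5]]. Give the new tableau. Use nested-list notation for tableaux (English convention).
[[1, 2, 3, 4], [5]]

4 is larger than every entry of row 1, so it is appended to row 1. The new tableau is [[1, 2, 3, 4], [5]].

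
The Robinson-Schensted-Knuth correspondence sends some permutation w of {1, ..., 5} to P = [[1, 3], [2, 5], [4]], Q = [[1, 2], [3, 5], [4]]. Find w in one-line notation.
Reverse the RSK construction: for i from n down to 1, find the cell of Q containing i, remove the entry at that cell from P, and reverse-bump it up through P; the value ejected from row 1 is w(i).

Step i=5: Q has 5 at row 2, column 2; remove 5 from row 2 of P and reverse-bump: 5 enters row 1 and ejects 3. So w(5) = 3. P is now [[1, 5], [2], [4]].
Step i=4: Q has 4 at row 3, column 1; remove 4 from row 3 of P and reverse-bump: 4 enters row 2 and ejects 2; 2 enters row 1 and ejects 1. So w(4) = 1. P is now [[2, 5], [4]].
Step i=3: Q has 3 at row 2, column 1; remove 4 from row 2 of P and reverse-bump: 4 enters row 1 and ejects 2. So w(3) = 2. P is now [[4, 5]].
Step i=2: Q has 2 at row 1, column 2; remove that cell from P, ejecting 5. So w(2) = 5. P is now [[4]].
Step i=1: Q has 1 at row 1, column 1; remove that cell from P, ejecting 4. So w(1) = 4. P is now [].

So w = 4 5 2 1 3.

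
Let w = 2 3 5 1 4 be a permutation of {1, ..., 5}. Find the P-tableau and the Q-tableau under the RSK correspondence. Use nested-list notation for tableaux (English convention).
Insert each entry of the permutation into P by Schensted row insertion, recording in Q the position of each new cell.

After inserting 2: P = [[2]].
After inserting 3: P = [[2, 3]].
After inserting 5: P = [[2, 3, 5]].
After inserting 1: P = [[1, 3, 5], [2]].
After inserting 4: P = [[1, 3, 4], [2, 5]].

So P = [[1, 3, 4], [2, 5]], Q = [[1, 2, 3], [4, 5]].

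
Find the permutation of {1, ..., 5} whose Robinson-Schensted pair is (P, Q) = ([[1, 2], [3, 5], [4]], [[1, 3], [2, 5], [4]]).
Reverse the RSK construction: for i from n down to 1, find the cell of Q containing i, remove the entry at that cell from P, and reverse-bump it up through P; the value ejected from row 1 is w(i).

Step i=5: Q has 5 at row 2, column 2; remove 5 from row 2 of P and reverse-bump: 5 enters row 1 and ejects 2. So w(5) = 2. P is now [[1, 5], [3], [4]].
Step i=4: Q has 4 at row 3, column 1; remove 4 from row 3 of P and reverse-bump: 4 enters row 2 and ejects 3; 3 enters row 1 and ejects 1. So w(4) = 1. P is now [[3, 5], [4]].
Step i=3: Q has 3 at row 1, column 2; remove that cell from P, ejecting 5. So w(3) = 5. P is now [[3], [4]].
Step i=2: Q has 2 at row 2, column 1; remove 4 from row 2 of P and reverse-bump: 4 enters row 1 and ejects 3. So w(2) = 3. P is now [[4]].
Step i=1: Q has 1 at row 1, column 1; remove that cell from P, ejecting 4. So w(1) = 4. P is now [].

So w = 4 3 5 1 2.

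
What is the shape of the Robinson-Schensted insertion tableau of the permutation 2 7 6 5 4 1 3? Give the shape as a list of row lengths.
[2, 2, 1, 1, 1]

Row-insert each entry into an empty tableau.

After inserting 2: P = [[2]].
After inserting 7: P = [[2, 7]].
After inserting 6: P = [[2, 6], [7]].
After inserting 5: P = [[2, 5], [6], [7]].
After inserting 4: P = [[2, 4], [5], [6], [7]].
After inserting 1: P = [[1, 4], [2], [5], [6], [7]].
After inserting 3: P = [[1, 3], [2, 4], [5], [6], [7]].

The final insertion tableau P = [[1, 3], [2, 4], [5], [6], [7]] has shape [2, 2, 1, 1, 1].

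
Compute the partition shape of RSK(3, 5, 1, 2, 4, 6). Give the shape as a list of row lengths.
[4, 2]

RSK row insertion gives P = [[1, 2, 4, 6], [3, 5]], which has shape [4, 2].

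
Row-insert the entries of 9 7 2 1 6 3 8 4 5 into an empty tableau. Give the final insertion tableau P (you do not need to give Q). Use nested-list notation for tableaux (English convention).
After inserting 9: P = [[9]].
After inserting 7: P = [[7], [9]].
After inserting 2: P = [[2], [7], [9]].
After inserting 1: P = [[1], [2], [7], [9]].
After inserting 6: P = [[1, 6], [2], [7], [9]].
After inserting 3: P = [[1, 3], [2, 6], [7], [9]].
After inserting 8: P = [[1, 3, 8], [2, 6], [7], [9]].
After inserting 4: P = [[1, 3, 4], [2, 6, 8], [7], [9]].
After inserting 5: P = [[1, 3, 4, 5], [2, 6, 8], [7], [9]].

So P = [[1, 3, 4, 5], [2, 6, 8], [7], [9]].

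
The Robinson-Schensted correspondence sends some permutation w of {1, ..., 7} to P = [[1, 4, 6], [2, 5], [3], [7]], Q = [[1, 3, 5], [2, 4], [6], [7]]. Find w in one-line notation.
3 2 7 5 6 4 1

Reverse the RSK construction: for i from n down to 1, find the cell of Q containing i, remove the entry at that cell from P, and reverse-bump it up through P; the value ejected from row 1 is w(i).

Step i=7: Q has 7 at row 4, column 1; remove 7 from row 4 of P and reverse-bump: 7 enters row 3 and ejects 3; 3 enters row 2 and ejects 2; 2 enters row 1 and ejects 1. So w(7) = 1. P is now [[2, 4, 6], [3, 5], [7]].
Step i=6: Q has 6 at row 3, column 1; remove 7 from row 3 of P and reverse-bump: 7 enters row 2 and ejects 5; 5 enters row 1 and ejects 4. So w(6) = 4. P is now [[2, 5, 6], [3, 7]].
Step i=5: Q has 5 at row 1, column 3; remove that cell from P, ejecting 6. So w(5) = 6. P is now [[2, 5], [3, 7]].
Step i=4: Q has 4 at row 2, column 2; remove 7 from row 2 of P and reverse-bump: 7 enters row 1 and ejects 5. So w(4) = 5. P is now [[2, 7], [3]].
Step i=3: Q has 3 at row 1, column 2; remove that cell from P, ejecting 7. So w(3) = 7. P is now [[2], [3]].
Step i=2: Q has 2 at row 2, column 1; remove 3 from row 2 of P and reverse-bump: 3 enters row 1 and ejects 2. So w(2) = 2. P is now [[3]].
Step i=1: Q has 1 at row 1, column 1; remove that cell from P, ejecting 3. So w(1) = 3. P is now [].

So w = 3 2 7 5 6 4 1.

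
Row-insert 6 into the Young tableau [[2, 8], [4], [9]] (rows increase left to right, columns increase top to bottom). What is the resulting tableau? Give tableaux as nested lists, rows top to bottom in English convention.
[[2, 6], [4, 8], [9]]

In row 1, 6 replaces 8 (the leftmost entry greater than 6); 8 is bumped to row 2. 8 is appended to row 2. The new tableau is [[2, 6], [4, 8], [9]].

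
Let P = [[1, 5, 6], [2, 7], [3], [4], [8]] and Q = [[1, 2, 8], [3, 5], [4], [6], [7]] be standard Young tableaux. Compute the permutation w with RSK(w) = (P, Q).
4 8 7 3 5 2 1 6

Reverse RSK: for i = n, n-1, ..., 1, locate i in Q, remove the corresponding corner cell from P, and reverse-bump its entry up through P; the value ejected from row 1 is w(i).

So w = 4 8 7 3 5 2 1 6.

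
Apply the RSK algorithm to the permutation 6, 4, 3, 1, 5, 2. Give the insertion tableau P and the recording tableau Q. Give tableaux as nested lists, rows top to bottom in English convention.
P = [[1, 2], [3, 5], [4], [6]], Q = [[1, 5], [2, 6], [3], [4]]

Insert each entry of the permutation into P by Schensted row insertion, recording in Q the position of each new cell.

Insert 6: appended to row 1. P = [[6]], Q = [[1]].
Insert 4: 4 bumps 6 from row 1; 6 starts row 2. P = [[4], [6]], Q = [[1], [2]].
Insert 3: 3 bumps 4 from row 1; 4 bumps 6 from row 2; 6 starts row 3. P = [[3], [4], [6]], Q = [[1], [2], [3]].
Insert 1: 1 bumps 3 from row 1; 3 bumps 4 from row 2; 4 bumps 6 from row 3; 6 starts row 4. P = [[1], [3], [4], [6]], Q = [[1], [2], [3], [4]].
Insert 5: appended to row 1. P = [[1, 5], [3], [4], [6]], Q = [[1, 5], [2], [3], [4]].
Insert 2: 2 bumps 5 from row 1; 5 appends to row 2. P = [[1, 2], [3, 5], [4], [6]], Q = [[1, 5], [2, 6], [3], [4]].

So P = [[1, 2], [3, 5], [4], [6]], Q = [[1, 5], [2, 6], [3], [4]].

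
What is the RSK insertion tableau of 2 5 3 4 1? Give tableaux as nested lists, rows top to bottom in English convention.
Insert 2: appended to row 1. P = [[2]].
Insert 5: appended to row 1. P = [[2, 5]].
Insert 3: 3 bumps 5 from row 1; 5 starts row 2. P = [[2, 3], [5]].
Insert 4: appended to row 1. P = [[2, 3, 4], [5]].
Insert 1: 1 bumps 2 from row 1; 2 bumps 5 from row 2; 5 starts row 3. P = [[1, 3, 4], [2], [5]].

So P = [[1, 3, 4], [2], [5]].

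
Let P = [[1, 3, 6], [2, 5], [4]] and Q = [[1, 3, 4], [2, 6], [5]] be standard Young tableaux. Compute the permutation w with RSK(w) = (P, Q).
4 2 5 6 1 3

Reverse the RSK construction: for i from n down to 1, find the cell of Q containing i, remove the entry at that cell from P, and reverse-bump it up through P; the value ejected from row 1 is w(i).

Step i=6: Q has 6 at row 2, column 2; remove 5 from row 2 of P and reverse-bump: 5 enters row 1 and ejects 3. So w(6) = 3. P is now [[1, 5, 6], [2], [4]].
Step i=5: Q has 5 at row 3, column 1; remove 4 from row 3 of P and reverse-bump: 4 enters row 2 and ejects 2; 2 enters row 1 and ejects 1. So w(5) = 1. P is now [[2, 5, 6], [4]].
Step i=4: Q has 4 at row 1, column 3; remove that cell from P, ejecting 6. So w(4) = 6. P is now [[2, 5], [4]].
Step i=3: Q has 3 at row 1, column 2; remove that cell from P, ejecting 5. So w(3) = 5. P is now [[2], [4]].
Step i=2: Q has 2 at row 2, column 1; remove 4 from row 2 of P and reverse-bump: 4 enters row 1 and ejects 2. So w(2) = 2. P is now [[4]].
Step i=1: Q has 1 at row 1, column 1; remove that cell from P, ejecting 4. So w(1) = 4. P is now [].

So w = 4 2 5 6 1 3.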